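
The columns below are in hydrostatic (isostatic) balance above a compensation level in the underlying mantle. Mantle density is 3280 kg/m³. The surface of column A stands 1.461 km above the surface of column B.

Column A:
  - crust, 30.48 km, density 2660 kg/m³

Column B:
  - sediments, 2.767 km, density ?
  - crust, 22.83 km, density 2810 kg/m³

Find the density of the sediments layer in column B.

Take the compensation level at the base of the deeper column (depth z_c below the surface of column A) and equate Σ ρ_i t_i down to z_c; mantle fills any gap and the z_c terms cancel.
Column A: 30.48×2660 + (z_c − 30.48)×3280
Column B: 1.461×0 + 2.767×ρ + 22.83×2810 + (z_c − 1.461 − 25.597)×3280
The z_c×3280 term appears on both sides and cancels. Collect the known terms of each column as K = Σ(ρt)_known − 3280 × (depth of known layers): K_A = 81076.8 − 3280×30.48 = −18897.6; K_B = 64152.3 − 3280×(1.461 + 25.597) = −24597.94.
Balance: K_A = K_B + 2.767×ρ, so ρ = (K_A − K_B)/2.767 = 5700.34/2.767 = 2060 kg/m³.

2060 kg/m³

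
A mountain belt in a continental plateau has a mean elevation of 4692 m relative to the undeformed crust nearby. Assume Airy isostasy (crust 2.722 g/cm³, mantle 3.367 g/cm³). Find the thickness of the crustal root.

19800 m

Isostatic balance requires: the weight of the topography is balanced by the buoyancy of the root, ρ_c h = (ρ_m − ρ_c) r.
r = h · ρ_c / (ρ_m − ρ_c) = 4692 m × 2.722 / (3.367 − 2.722) = 19800 m.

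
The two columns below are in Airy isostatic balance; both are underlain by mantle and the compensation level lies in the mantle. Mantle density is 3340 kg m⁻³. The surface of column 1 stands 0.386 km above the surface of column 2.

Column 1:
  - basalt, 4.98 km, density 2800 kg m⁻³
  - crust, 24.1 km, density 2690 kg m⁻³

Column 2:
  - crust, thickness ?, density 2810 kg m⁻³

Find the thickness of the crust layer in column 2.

Take the compensation level at the base of the deeper column (depth z_c below the surface of column 1) and equate Σ ρ_i t_i down to z_c; mantle fills any gap and the z_c terms cancel.
Column 1: 4.98×2800 + 24.1×2690 + (z_c − 29.08)×3340
Column 2: 0.386×0 + x×2810 + (z_c − 0.386 − 0 − x)×3340
The z_c×3340 term appears on both sides and cancels. Collect the known terms of each column as K = Σ(ρt)_known − 3340 × (depth of known layers): K_1 = 78773 − 3340×29.08 = −18354.2; K_2 = 0 − 3340×(0.386 + 0) = −1289.24.
Balance: K_1 = K_2 − x×(3340 − 2810), so x = (K_2 − K_1)/(3340 − 2810) = 17065/530 = 32.2 km.

32.2 km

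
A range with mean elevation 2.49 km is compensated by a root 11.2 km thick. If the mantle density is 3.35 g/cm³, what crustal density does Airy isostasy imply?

ρ_c h = (ρ_m − ρ_c) r → ρ_c (h + r) = ρ_m r → ρ_c = ρ_m r / (h + r).
ρ_c = 3.35 × 11.2 km / (2.49 km + 11.2 km) = 2.74 g/cm³.

2.74 g/cm³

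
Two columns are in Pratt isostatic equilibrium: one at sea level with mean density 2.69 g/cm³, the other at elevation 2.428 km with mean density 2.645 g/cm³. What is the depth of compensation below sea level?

ρ_ref D = ρ (D + h) → D (ρ_ref − ρ) = ρ h.
D = ρ h/(ρ_ref − ρ) = 2.645 × 2.428 km/(2.69 − 2.645) = 143 km.

143 km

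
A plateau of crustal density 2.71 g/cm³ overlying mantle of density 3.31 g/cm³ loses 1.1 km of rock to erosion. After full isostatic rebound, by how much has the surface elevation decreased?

Rebound u = e ρ_c/ρ_m = 1.1 km × 2.71/3.31 = 0.9006 km.
Net surface drop = e − u = 1.1 km − 0.9006 km = e (ρ_m − ρ_c)/ρ_m = 0.199 km.

0.199 km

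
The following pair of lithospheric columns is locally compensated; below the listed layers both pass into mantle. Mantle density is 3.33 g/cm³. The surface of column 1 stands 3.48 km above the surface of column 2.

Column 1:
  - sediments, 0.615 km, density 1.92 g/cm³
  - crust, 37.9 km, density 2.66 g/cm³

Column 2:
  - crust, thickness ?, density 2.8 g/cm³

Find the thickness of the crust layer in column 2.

Take the compensation level at the base of the deeper column (depth z_c below the surface of column 1) and equate Σ ρ_i t_i down to z_c; mantle fills any gap and the z_c terms cancel.
Column 1: 0.615×1.92 + 37.9×2.66 + (z_c − 38.515)×3.33
Column 2: 3.48×0 + x×2.8 + (z_c − 3.48 − 0 − x)×3.33
The z_c×3.33 term appears on both sides and cancels. Collect the known terms of each column as K = Σ(ρt)_known − 3.33 × (depth of known layers): K_1 = 101.9948 − 3.33×38.515 = −26.26015; K_2 = 0 − 3.33×(3.48 + 0) = −11.5884.
Balance: K_1 = K_2 − x×(3.33 − 2.8), so x = (K_2 − K_1)/(3.33 − 2.8) = 14.6717/0.53 = 27.7 km.

27.7 km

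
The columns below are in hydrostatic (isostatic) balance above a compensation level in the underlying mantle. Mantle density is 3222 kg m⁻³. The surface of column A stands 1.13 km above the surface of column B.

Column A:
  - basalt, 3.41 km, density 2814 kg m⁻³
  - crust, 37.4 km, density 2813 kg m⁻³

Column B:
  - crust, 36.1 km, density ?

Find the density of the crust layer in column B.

2860 kg m⁻³

Take the compensation level at the base of the deeper column (depth z_c below the surface of column A) and equate Σ ρ_i t_i down to z_c; mantle fills any gap and the z_c terms cancel.
Column A: 3.41×2814 + 37.4×2813 + (z_c − 40.81)×3222
Column B: 1.13×0 + 36.1×ρ + (z_c − 1.13 − 36.1)×3222
The z_c×3222 term appears on both sides and cancels. Collect the known terms of each column as K = Σ(ρt)_known − 3222 × (depth of known layers): K_A = 114801.94 − 3222×40.81 = −16687.88; K_B = 0 − 3222×(1.13 + 36.1) = −119955.06.
Balance: K_A = K_B + 36.1×ρ, so ρ = (K_A − K_B)/36.1 = 103267/36.1 = 2860 kg m⁻³.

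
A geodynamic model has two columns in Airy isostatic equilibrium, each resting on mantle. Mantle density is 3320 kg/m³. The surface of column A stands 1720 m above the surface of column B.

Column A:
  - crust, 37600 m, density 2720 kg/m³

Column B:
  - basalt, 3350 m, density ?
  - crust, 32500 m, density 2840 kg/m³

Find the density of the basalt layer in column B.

Take the compensation level at the base of the deeper column (depth z_c below the surface of column A) and equate Σ ρ_i t_i down to z_c; mantle fills any gap and the z_c terms cancel.
Column A: 37600×2720 + (z_c − 37600)×3320
Column B: 1720×0 + 3350×ρ + 32500×2840 + (z_c − 1720 − 35850)×3320
The z_c×3320 term appears on both sides and cancels. Collect the known terms of each column as K = Σ(ρt)_known − 3320 × (depth of known layers): K_A = 102272000 − 3320×37600 = −22560000; K_B = 92300000 − 3320×(1720 + 35850) = −32432400.
Balance: K_A = K_B + 3350×ρ, so ρ = (K_A − K_B)/3350 = 9872400/3350 = 2950 kg/m³.

2950 kg/m³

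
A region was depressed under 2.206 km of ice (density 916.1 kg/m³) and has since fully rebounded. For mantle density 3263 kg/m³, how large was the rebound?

Removing the load lets mantle flow back in; uplift u satisfies ρ_ice t = ρ_m u.
u = t ρ_ice/ρ_m = 2.206 km × 916.1/3263 = 0.619 km.

0.619 km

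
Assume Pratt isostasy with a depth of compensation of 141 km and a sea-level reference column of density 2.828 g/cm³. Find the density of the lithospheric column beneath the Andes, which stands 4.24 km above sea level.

2.75 g/cm³

Pratt balance: ρ_ref D = ρ (D + h).
ρ = ρ_ref D/(D + h) = 2.828 × 141 km/(141 km + 4.24 km) = 2.75 g/cm³.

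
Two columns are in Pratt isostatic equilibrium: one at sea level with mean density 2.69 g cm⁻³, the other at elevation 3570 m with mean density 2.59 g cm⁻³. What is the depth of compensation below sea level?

ρ_ref D = ρ (D + h) → D (ρ_ref − ρ) = ρ h.
D = ρ h/(ρ_ref − ρ) = 2.59 × 3570 m/(2.69 − 2.59) = 92500 m.

92500 m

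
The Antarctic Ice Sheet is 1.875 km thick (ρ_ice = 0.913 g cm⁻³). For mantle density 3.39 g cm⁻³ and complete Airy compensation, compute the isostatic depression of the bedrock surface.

Equating mass per unit area of the two columns: the ice load ρ_ice t is balanced by mantle displaced below, ρ_m s.
s = t ρ_ice / ρ_m = 1.875 km × 0.913/3.39 = 0.505 km.

0.505 km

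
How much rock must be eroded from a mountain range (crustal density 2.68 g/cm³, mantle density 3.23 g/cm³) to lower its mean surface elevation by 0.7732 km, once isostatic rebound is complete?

4.54 km

Net drop Δ = e − u = e − e ρ_c/ρ_m = e (ρ_m − ρ_c)/ρ_m.
e = Δ ρ_m/(ρ_m − ρ_c) = 0.7732 km × 3.23/0.55 = 4.54 km.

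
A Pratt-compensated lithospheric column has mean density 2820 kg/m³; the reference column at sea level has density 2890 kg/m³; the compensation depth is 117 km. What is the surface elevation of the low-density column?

2.9 km

ρ_ref D = ρ (D + h) → h = D (ρ_ref − ρ)/ρ.
h = 117 km × (2890 − 2820)/2820 = 2.9 km.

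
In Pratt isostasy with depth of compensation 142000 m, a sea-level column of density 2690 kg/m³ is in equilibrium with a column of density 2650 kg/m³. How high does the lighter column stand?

ρ_ref D = ρ (D + h) → h = D (ρ_ref − ρ)/ρ.
h = 142000 m × (2690 − 2650)/2650 = 2140 m.

2140 m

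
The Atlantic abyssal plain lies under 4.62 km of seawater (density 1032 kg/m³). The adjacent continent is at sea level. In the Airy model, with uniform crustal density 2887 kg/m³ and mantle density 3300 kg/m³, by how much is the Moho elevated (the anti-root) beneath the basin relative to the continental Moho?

By Archimedes' principle applied to the lithosphere: replacing crust with seawater at the top is compensated by replacing crust with mantle at the base: d (ρ_c − ρ_w) = a (ρ_m − ρ_c).
a = d (ρ_c − ρ_w)/(ρ_m − ρ_c) = 4.62 km × 1855/413 = 20.8 km.

20.8 km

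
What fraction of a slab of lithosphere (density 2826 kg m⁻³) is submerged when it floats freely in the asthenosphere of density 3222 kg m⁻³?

0.877

Submerged fraction = ρ_obj/ρ_fluid = 2826/3222 = 0.877.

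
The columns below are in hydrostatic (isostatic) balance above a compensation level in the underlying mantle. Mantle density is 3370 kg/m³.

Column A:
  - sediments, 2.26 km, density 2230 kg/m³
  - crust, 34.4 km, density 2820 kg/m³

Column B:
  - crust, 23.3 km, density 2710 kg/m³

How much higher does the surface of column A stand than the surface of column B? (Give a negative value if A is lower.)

1.82 km

For any compensation level in the mantle, the mantle terms cancel and isostasy reduces to e = (Σt_A − Σt_B) − (Σ(ρt)_A − Σ(ρt)_B) / ρ_m.
Σt_A = 36.66 km; Σt_B = 23.3 km; Σ(ρt)_A = 102047.8; Σ(ρt)_B = 63143 (in km·kg/m³).
e = (36.66 − 23.3) − (102047.8 − 63143) / 3370 = 1.82 km.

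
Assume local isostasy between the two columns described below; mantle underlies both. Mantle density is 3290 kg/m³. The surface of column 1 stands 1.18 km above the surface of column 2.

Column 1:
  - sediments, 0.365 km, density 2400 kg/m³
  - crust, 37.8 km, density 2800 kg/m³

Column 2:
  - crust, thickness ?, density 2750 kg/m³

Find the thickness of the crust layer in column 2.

Take the compensation level at the base of the deeper column (depth z_c below the surface of column 1) and equate Σ ρ_i t_i down to z_c; mantle fills any gap and the z_c terms cancel.
Column 1: 0.365×2400 + 37.8×2800 + (z_c − 38.165)×3290
Column 2: 1.18×0 + x×2750 + (z_c − 1.18 − 0 − x)×3290
The z_c×3290 term appears on both sides and cancels. Collect the known terms of each column as K = Σ(ρt)_known − 3290 × (depth of known layers): K_1 = 106716 − 3290×38.165 = −18846.85; K_2 = 0 − 3290×(1.18 + 0) = −3882.2.
Balance: K_1 = K_2 − x×(3290 − 2750), so x = (K_2 − K_1)/(3290 − 2750) = 14964.6/540 = 27.7 km.

27.7 km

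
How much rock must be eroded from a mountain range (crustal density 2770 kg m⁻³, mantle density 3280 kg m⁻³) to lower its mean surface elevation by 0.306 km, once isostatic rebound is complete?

Net drop Δ = e − u = e − e ρ_c/ρ_m = e (ρ_m − ρ_c)/ρ_m.
e = Δ ρ_m/(ρ_m − ρ_c) = 0.306 km × 3280/510 = 1.97 km.

1.97 km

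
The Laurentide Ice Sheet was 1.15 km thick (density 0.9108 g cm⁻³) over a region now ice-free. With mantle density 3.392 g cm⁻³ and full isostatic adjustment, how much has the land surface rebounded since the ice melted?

0.309 km

Removing the load lets mantle flow back in; uplift u satisfies ρ_ice t = ρ_m u.
u = t ρ_ice/ρ_m = 1.15 km × 0.9108/3.392 = 0.309 km.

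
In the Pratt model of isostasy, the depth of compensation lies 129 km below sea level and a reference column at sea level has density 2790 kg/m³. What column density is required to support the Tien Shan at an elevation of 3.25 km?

Pratt balance: ρ_ref D = ρ (D + h).
ρ = ρ_ref D/(D + h) = 2790 × 129 km/(129 km + 3.25 km) = 2720 kg/m³.

2720 kg/m³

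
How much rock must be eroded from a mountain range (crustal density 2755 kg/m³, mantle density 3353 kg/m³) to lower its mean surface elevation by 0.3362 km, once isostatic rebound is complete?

1.89 km

Net drop Δ = e − u = e − e ρ_c/ρ_m = e (ρ_m − ρ_c)/ρ_m.
e = Δ ρ_m/(ρ_m − ρ_c) = 0.3362 km × 3353/598 = 1.89 km.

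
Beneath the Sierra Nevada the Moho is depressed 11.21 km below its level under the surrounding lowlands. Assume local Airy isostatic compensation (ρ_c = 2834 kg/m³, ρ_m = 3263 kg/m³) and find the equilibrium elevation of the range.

Isostatic balance requires: ρ_c h = (ρ_m − ρ_c) r.
h = r (ρ_m − ρ_c) / ρ_c = 11.21 km × (3263 − 2834) / 2834 = 1.7 km.

1.7 km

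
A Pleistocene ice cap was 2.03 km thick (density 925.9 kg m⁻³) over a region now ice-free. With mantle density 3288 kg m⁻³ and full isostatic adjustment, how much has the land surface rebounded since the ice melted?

Removing the load lets mantle flow back in; uplift u satisfies ρ_ice t = ρ_m u.
u = t ρ_ice/ρ_m = 2.03 km × 925.9/3288 = 0.572 km.

0.572 km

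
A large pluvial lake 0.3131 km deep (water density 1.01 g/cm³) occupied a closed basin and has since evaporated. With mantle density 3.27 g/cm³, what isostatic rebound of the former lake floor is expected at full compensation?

u = d ρ_w/ρ_m = 0.3131 km × 1.01/3.27 = 0.0967 km.

0.0967 km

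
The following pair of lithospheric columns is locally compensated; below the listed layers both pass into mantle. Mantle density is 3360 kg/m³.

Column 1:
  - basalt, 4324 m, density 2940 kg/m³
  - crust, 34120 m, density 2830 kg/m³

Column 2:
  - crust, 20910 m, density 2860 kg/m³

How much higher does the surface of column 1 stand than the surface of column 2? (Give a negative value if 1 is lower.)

For any compensation level in the mantle, the mantle terms cancel and isostasy reduces to e = (Σt_1 − Σt_2) − (Σ(ρt)_1 − Σ(ρt)_2) / ρ_m.
Σt_1 = 38444 m; Σt_2 = 20910 m; Σ(ρt)_1 = 109272160; Σ(ρt)_2 = 59802600 (in m·kg/m³).
e = (38444 − 20910) − (109272160 − 59802600) / 3360 = 2810 m.

2810 m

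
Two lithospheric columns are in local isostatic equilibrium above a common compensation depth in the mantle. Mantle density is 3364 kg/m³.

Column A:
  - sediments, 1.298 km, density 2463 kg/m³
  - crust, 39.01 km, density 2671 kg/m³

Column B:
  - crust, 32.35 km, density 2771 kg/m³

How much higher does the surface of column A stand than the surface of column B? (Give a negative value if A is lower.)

For any compensation level in the mantle, the mantle terms cancel and isostasy reduces to e = (Σt_A − Σt_B) − (Σ(ρt)_A − Σ(ρt)_B) / ρ_m.
Σt_A = 40.308 km; Σt_B = 32.35 km; Σ(ρt)_A = 107392.684; Σ(ρt)_B = 89641.85 (in km·kg/m³).
e = (40.308 − 32.35) − (107392.684 − 89641.85) / 3364 = 2.68 km.

2.68 km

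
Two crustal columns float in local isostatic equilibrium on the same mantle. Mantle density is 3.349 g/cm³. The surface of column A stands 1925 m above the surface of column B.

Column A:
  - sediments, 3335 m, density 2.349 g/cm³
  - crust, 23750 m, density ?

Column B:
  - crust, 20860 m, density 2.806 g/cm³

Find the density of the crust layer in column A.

2.74 g/cm³

Take the compensation level at the base of the deeper column (depth z_c below the surface of column A) and equate Σ ρ_i t_i down to z_c; mantle fills any gap and the z_c terms cancel.
Column A: 3335×2.349 + 23750×ρ + (z_c − 27085)×3.349
Column B: 1925×0 + 20860×2.806 + (z_c − 1925 − 20860)×3.349
The z_c×3.349 term appears on both sides and cancels. Collect the known terms of each column as K = Σ(ρt)_known − 3.349 × (depth of known layers): K_A = 7833.915 − 3.349×27085 = −82873.75; K_B = 58533.16 − 3.349×(1925 + 20860) = −17773.805.
Balance: K_A + 23750×ρ = K_B, so ρ = (K_B − K_A)/23750 = 65099.9/23750 = 2.74 g/cm³.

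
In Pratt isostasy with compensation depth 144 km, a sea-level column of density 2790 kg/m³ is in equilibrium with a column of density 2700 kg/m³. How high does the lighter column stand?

4.8 km

ρ_ref D = ρ (D + h) → h = D (ρ_ref − ρ)/ρ.
h = 144 km × (2790 − 2700)/2700 = 4.8 km.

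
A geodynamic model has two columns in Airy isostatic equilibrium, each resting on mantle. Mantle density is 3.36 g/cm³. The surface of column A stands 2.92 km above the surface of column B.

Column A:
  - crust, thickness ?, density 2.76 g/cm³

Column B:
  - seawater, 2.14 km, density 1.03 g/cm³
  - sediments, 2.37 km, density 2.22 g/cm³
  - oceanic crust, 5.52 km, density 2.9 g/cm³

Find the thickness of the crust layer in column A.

Take the compensation level at the base of the deeper column (depth z_c below the surface of column A) and equate Σ ρ_i t_i down to z_c; mantle fills any gap and the z_c terms cancel.
Column A: x×2.76 + (z_c − 0 − x)×3.36
Column B: 2.92×0 + 2.14×1.03 + 2.37×2.22 + 5.52×2.9 + (z_c − 2.92 − 10.03)×3.36
The z_c×3.36 term appears on both sides and cancels. Collect the known terms of each column as K = Σ(ρt)_known − 3.36 × (depth of known layers): K_A = 0 − 3.36×0 = 0; K_B = 23.4736 − 3.36×(2.92 + 10.03) = −20.0384.
Balance: K_A − x×(3.36 − 2.76) = K_B, so x = (K_A − K_B)/(3.36 − 2.76) = 20.0384/0.6 = 33.4 km.

33.4 km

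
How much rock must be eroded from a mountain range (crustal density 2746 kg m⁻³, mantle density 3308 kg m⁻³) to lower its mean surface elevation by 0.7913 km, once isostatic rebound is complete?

Net drop Δ = e − u = e − e ρ_c/ρ_m = e (ρ_m − ρ_c)/ρ_m.
e = Δ ρ_m/(ρ_m − ρ_c) = 0.7913 km × 3308/562 = 4.66 km.

4.66 km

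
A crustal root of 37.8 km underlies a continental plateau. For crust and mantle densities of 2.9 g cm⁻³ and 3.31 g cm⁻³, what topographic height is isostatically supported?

5.34 km

Balancing pressure at the compensation depth: ρ_c h = (ρ_m − ρ_c) r.
h = r (ρ_m − ρ_c) / ρ_c = 37.8 km × (3.31 − 2.9) / 2.9 = 5.34 km.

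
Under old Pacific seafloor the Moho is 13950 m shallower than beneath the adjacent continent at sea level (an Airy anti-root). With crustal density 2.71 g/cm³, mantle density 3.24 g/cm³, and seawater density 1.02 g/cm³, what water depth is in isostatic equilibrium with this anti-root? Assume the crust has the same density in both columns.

4370 m

Replacing a thickness d of crust by seawater at the top must be balanced by replacing crust with mantle at the base: d (ρ_c − ρ_w) = a (ρ_m − ρ_c).
d = a (ρ_m − ρ_c)/(ρ_c − ρ_w) = 13950 m × 0.53/1.69 = 4370 m.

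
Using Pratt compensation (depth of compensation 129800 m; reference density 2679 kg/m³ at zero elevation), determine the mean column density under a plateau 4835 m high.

Pratt balance: ρ_ref D = ρ (D + h).
ρ = ρ_ref D/(D + h) = 2679 × 129800 m/(129800 m + 4835 m) = 2580 kg/m³.

2580 kg/m³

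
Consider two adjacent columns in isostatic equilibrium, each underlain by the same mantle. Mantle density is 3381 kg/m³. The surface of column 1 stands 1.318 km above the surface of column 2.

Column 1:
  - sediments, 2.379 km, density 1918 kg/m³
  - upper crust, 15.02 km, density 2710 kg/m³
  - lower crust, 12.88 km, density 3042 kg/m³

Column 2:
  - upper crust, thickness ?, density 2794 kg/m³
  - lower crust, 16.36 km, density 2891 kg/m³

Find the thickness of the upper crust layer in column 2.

9.29 km

Take the compensation level at the base of the deeper column (depth z_c below the surface of column 1) and equate Σ ρ_i t_i down to z_c; mantle fills any gap and the z_c terms cancel.
Column 1: 2.379×1918 + 15.02×2710 + 12.88×3042 + (z_c − 30.279)×3381
Column 2: 1.318×0 + x×2794 + 16.36×2891 + (z_c − 1.318 − 16.36 − x)×3381
The z_c×3381 term appears on both sides and cancels. Collect the known terms of each column as K = Σ(ρt)_known − 3381 × (depth of known layers): K_1 = 84448.082 − 3381×30.279 = −17925.217; K_2 = 47296.76 − 3381×(1.318 + 16.36) = −12472.558.
Balance: K_1 = K_2 − x×(3381 − 2794), so x = (K_2 − K_1)/(3381 − 2794) = 5452.66/587 = 9.29 km.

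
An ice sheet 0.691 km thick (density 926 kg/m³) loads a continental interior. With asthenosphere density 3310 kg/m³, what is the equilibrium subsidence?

0.193 km

Balancing pressure at the compensation depth: the ice load ρ_ice t is balanced by mantle displaced below, ρ_m s.
s = t ρ_ice / ρ_m = 0.691 km × 926/3310 = 0.193 km.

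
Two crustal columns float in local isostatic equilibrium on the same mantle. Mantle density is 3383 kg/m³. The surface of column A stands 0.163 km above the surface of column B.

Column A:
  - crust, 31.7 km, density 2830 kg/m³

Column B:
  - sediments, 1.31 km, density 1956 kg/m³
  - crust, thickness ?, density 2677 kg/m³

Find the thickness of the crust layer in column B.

21.4 km

Take the compensation level at the base of the deeper column (depth z_c below the surface of column A) and equate Σ ρ_i t_i down to z_c; mantle fills any gap and the z_c terms cancel.
Column A: 31.7×2830 + (z_c − 31.7)×3383
Column B: 0.163×0 + 1.31×1956 + x×2677 + (z_c − 0.163 − 1.31 − x)×3383
The z_c×3383 term appears on both sides and cancels. Collect the known terms of each column as K = Σ(ρt)_known − 3383 × (depth of known layers): K_A = 89711 − 3383×31.7 = −17530.1; K_B = 2562.36 − 3383×(0.163 + 1.31) = −2420.799.
Balance: K_A = K_B − x×(3383 − 2677), so x = (K_B − K_A)/(3383 − 2677) = 15109.3/706 = 21.4 km.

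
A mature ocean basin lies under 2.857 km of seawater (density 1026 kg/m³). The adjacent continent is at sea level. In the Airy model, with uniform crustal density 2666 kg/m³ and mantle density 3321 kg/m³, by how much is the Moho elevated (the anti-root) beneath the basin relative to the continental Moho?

7.15 km

Equating mass per unit area of the two columns: replacing crust with seawater at the top is compensated by replacing crust with mantle at the base: d (ρ_c − ρ_w) = a (ρ_m − ρ_c).
a = d (ρ_c − ρ_w)/(ρ_m − ρ_c) = 2.857 km × 1640/655 = 7.15 km.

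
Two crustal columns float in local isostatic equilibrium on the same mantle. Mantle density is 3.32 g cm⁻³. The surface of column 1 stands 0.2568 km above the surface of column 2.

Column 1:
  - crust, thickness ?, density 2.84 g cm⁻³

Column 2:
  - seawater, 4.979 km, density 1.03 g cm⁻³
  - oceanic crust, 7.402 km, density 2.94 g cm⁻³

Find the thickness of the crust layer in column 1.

31.4 km

Take the compensation level at the base of the deeper column (depth z_c below the surface of column 1) and equate Σ ρ_i t_i down to z_c; mantle fills any gap and the z_c terms cancel.
Column 1: x×2.84 + (z_c − 0 − x)×3.32
Column 2: 0.2568×0 + 4.979×1.03 + 7.402×2.94 + (z_c − 0.2568 − 12.381)×3.32
The z_c×3.32 term appears on both sides and cancels. Collect the known terms of each column as K = Σ(ρt)_known − 3.32 × (depth of known layers): K_1 = 0 − 3.32×0 = 0; K_2 = 26.89025 − 3.32×(0.2568 + 12.381) = −15.067246.
Balance: K_1 − x×(3.32 − 2.84) = K_2, so x = (K_1 − K_2)/(3.32 − 2.84) = 15.0672/0.48 = 31.4 km.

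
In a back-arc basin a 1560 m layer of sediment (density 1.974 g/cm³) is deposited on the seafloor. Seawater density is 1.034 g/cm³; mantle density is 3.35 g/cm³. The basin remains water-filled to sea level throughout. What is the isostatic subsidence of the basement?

633 m

Submarine loading: the sediment displaces seawater, and the subsidence is in turn flooded, so s (ρ_m − ρ_w) = t (ρ_sed − ρ_w).
s = 1560 m × (1.974 − 1.034) / (3.35 − 1.034) = 633 m.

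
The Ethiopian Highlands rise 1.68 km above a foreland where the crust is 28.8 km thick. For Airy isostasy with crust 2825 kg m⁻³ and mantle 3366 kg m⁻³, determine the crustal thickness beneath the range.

39.3 km

Root depth r = h ρ_c / (ρ_m − ρ_c) = 1.68 km × 2825 / 541 = 8.773 km.
Total thickness = T + h + r = 28.8 km + 1.68 km + 8.773 km = 39.3 km.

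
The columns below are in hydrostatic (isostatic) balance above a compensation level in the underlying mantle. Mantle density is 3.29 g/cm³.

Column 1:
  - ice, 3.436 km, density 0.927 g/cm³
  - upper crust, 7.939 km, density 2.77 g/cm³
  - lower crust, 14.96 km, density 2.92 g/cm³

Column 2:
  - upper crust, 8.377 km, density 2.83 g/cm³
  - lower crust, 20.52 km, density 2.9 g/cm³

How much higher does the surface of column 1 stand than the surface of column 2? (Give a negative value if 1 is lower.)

For any compensation level in the mantle, the mantle terms cancel and isostasy reduces to e = (Σt_1 − Σt_2) − (Σ(ρt)_1 − Σ(ρt)_2) / ρ_m.
Σt_1 = 26.335 km; Σt_2 = 28.897 km; Σ(ρt)_1 = 68.859402; Σ(ρt)_2 = 83.21491 (in km·g/cm³).
e = (26.335 − 28.897) − (68.859402 − 83.21491) / 3.29 = 1.8 km.

1.8 km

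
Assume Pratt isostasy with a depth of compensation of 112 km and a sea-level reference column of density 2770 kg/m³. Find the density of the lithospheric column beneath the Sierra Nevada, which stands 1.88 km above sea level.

2720 kg/m³

Pratt balance: ρ_ref D = ρ (D + h).
ρ = ρ_ref D/(D + h) = 2770 × 112 km/(112 km + 1.88 km) = 2720 kg/m³.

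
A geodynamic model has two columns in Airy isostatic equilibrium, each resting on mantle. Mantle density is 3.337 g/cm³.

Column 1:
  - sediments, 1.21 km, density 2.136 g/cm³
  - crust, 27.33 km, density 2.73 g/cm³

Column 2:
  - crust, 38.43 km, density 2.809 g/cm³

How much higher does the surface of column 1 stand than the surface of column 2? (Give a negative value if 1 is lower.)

−0.674 km

For any compensation level in the mantle, the mantle terms cancel and isostasy reduces to e = (Σt_1 − Σt_2) − (Σ(ρt)_1 − Σ(ρt)_2) / ρ_m.
Σt_1 = 28.54 km; Σt_2 = 38.43 km; Σ(ρt)_1 = 77.19546; Σ(ρt)_2 = 107.94987 (in km·g/cm³).
e = (28.54 − 38.43) − (77.19546 − 107.94987) / 3.337 = −0.674 km.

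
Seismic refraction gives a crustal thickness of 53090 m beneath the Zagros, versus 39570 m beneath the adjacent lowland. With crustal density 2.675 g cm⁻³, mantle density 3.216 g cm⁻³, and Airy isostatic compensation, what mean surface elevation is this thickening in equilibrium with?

2270 m

Excess crust Δ = 53090 m − 39570 m = 13520 m, split between elevation h and root r with h + r = Δ.
Airy balance ρ_c h = (ρ_m − ρ_c) r gives r = h ρ_c/(ρ_m − ρ_c), so h (1 + ρ_c/(ρ_m − ρ_c)) = Δ, i.e. h = Δ (ρ_m − ρ_c)/ρ_m.
h = 13520 m × 0.541/3.216 = 2270 m.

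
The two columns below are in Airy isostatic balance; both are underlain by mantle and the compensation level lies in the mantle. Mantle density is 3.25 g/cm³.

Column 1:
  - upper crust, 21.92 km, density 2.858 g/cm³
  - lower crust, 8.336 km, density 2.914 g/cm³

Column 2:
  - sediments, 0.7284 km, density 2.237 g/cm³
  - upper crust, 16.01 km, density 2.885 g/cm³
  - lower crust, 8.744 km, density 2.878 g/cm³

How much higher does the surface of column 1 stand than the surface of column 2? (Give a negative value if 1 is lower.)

0.48 km

For any compensation level in the mantle, the mantle terms cancel and isostasy reduces to e = (Σt_1 − Σt_2) − (Σ(ρt)_1 − Σ(ρt)_2) / ρ_m.
Σt_1 = 30.256 km; Σt_2 = 25.4824 km; Σ(ρt)_1 = 86.938464; Σ(ρt)_2 = 72.9835128 (in km·g/cm³).
e = (30.256 − 25.4824) − (86.938464 − 72.9835128) / 3.25 = 0.48 km.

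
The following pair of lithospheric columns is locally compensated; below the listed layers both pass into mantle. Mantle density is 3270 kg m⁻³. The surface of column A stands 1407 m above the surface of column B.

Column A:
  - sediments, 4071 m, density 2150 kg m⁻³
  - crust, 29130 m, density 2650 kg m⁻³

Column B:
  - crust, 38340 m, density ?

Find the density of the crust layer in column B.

2800 kg m⁻³

Take the compensation level at the base of the deeper column (depth z_c below the surface of column A) and equate Σ ρ_i t_i down to z_c; mantle fills any gap and the z_c terms cancel.
Column A: 4071×2150 + 29130×2650 + (z_c − 33201)×3270
Column B: 1407×0 + 38340×ρ + (z_c − 1407 − 38340)×3270
The z_c×3270 term appears on both sides and cancels. Collect the known terms of each column as K = Σ(ρt)_known − 3270 × (depth of known layers): K_A = 85947150 − 3270×33201 = −22620120; K_B = 0 − 3270×(1407 + 38340) = −129972690.
Balance: K_A = K_B + 38340×ρ, so ρ = (K_A − K_B)/38340 = 107353000/38340 = 2800 kg m⁻³.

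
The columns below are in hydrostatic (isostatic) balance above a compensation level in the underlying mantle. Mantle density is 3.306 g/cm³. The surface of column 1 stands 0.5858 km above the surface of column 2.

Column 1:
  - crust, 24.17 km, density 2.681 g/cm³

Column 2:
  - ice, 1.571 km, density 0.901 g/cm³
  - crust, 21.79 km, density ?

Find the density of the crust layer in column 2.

Take the compensation level at the base of the deeper column (depth z_c below the surface of column 1) and equate Σ ρ_i t_i down to z_c; mantle fills any gap and the z_c terms cancel.
Column 1: 24.17×2.681 + (z_c − 24.17)×3.306
Column 2: 0.5858×0 + 1.571×0.901 + 21.79×ρ + (z_c − 0.5858 − 23.361)×3.306
The z_c×3.306 term appears on both sides and cancels. Collect the known terms of each column as K = Σ(ρt)_known − 3.306 × (depth of known layers): K_1 = 64.79977 − 3.306×24.17 = −15.10625; K_2 = 1.415471 − 3.306×(0.5858 + 23.361) = −77.7526498.
Balance: K_1 = K_2 + 21.79×ρ, so ρ = (K_1 − K_2)/21.79 = 62.6464/21.79 = 2.88 g/cm³.

2.88 g/cm³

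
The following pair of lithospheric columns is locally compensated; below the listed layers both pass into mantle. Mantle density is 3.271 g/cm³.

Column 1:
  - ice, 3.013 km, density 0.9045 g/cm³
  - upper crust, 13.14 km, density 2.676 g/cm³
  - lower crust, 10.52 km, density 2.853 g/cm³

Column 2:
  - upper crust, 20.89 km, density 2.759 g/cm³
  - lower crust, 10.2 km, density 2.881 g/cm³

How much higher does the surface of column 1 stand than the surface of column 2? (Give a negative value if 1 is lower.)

For any compensation level in the mantle, the mantle terms cancel and isostasy reduces to e = (Σt_1 − Σt_2) − (Σ(ρt)_1 − Σ(ρt)_2) / ρ_m.
Σt_1 = 26.673 km; Σt_2 = 31.09 km; Σ(ρt)_1 = 67.9014585; Σ(ρt)_2 = 87.02171 (in km·g/cm³).
e = (26.673 − 31.09) − (67.9014585 − 87.02171) / 3.271 = 1.43 km.

1.43 km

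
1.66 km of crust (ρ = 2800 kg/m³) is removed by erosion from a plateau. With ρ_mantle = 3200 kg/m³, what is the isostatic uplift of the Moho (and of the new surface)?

Unloading: uplift u = e ρ_c/ρ_m = 1.66 km × 2800/3200 = 1.45 km.

1.45 km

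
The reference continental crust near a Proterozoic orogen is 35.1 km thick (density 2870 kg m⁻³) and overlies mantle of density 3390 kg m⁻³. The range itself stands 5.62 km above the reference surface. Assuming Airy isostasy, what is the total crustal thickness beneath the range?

Root depth r = h ρ_c / (ρ_m − ρ_c) = 5.62 km × 2870 / 520 = 31.02 km.
Total thickness = T + h + r = 35.1 km + 5.62 km + 31.02 km = 71.7 km.

71.7 km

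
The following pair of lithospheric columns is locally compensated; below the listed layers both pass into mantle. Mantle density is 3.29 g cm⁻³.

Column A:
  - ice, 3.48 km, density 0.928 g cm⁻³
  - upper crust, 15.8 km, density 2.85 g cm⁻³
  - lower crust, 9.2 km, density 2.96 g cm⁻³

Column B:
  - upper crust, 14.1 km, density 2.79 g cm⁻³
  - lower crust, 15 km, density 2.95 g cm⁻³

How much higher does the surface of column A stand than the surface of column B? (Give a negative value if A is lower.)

For any compensation level in the mantle, the mantle terms cancel and isostasy reduces to e = (Σt_A − Σt_B) − (Σ(ρt)_A − Σ(ρt)_B) / ρ_m.
Σt_A = 28.48 km; Σt_B = 29.1 km; Σ(ρt)_A = 75.49144; Σ(ρt)_B = 83.589 (in km·g cm⁻³).
e = (28.48 − 29.1) − (75.49144 − 83.589) / 3.29 = 1.84 km.

1.84 km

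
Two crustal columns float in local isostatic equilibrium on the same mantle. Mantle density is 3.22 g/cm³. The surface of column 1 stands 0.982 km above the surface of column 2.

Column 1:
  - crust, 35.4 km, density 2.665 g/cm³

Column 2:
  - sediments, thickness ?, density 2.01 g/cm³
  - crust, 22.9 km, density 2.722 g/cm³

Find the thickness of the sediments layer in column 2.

4.2 km

Take the compensation level at the base of the deeper column (depth z_c below the surface of column 1) and equate Σ ρ_i t_i down to z_c; mantle fills any gap and the z_c terms cancel.
Column 1: 35.4×2.665 + (z_c − 35.4)×3.22
Column 2: 0.982×0 + x×2.01 + 22.9×2.722 + (z_c − 0.982 − 22.9 − x)×3.22
The z_c×3.22 term appears on both sides and cancels. Collect the known terms of each column as K = Σ(ρt)_known − 3.22 × (depth of known layers): K_1 = 94.341 − 3.22×35.4 = −19.647; K_2 = 62.3338 − 3.22×(0.982 + 22.9) = −14.56624.
Balance: K_1 = K_2 − x×(3.22 − 2.01), so x = (K_2 − K_1)/(3.22 − 2.01) = 5.08076/1.21 = 4.2 km.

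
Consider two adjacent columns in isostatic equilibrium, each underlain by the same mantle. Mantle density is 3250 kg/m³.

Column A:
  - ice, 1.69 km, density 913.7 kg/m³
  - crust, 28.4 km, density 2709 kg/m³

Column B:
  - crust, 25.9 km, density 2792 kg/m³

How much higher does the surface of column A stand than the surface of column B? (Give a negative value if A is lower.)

For any compensation level in the mantle, the mantle terms cancel and isostasy reduces to e = (Σt_A − Σt_B) − (Σ(ρt)_A − Σ(ρt)_B) / ρ_m.
Σt_A = 30.09 km; Σt_B = 25.9 km; Σ(ρt)_A = 78479.753; Σ(ρt)_B = 72312.8 (in km·kg/m³).
e = (30.09 − 25.9) − (78479.753 − 72312.8) / 3250 = 2.29 km.

2.29 km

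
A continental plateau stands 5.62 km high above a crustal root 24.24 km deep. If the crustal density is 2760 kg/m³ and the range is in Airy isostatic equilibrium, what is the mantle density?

Airy balance: ρ_c h = (ρ_m − ρ_c) r → ρ_m = ρ_c (1 + h/r).
ρ_m = 2760 × (1 + 5.62 km/24.24 km) = 3400 kg/m³.

3400 kg/m³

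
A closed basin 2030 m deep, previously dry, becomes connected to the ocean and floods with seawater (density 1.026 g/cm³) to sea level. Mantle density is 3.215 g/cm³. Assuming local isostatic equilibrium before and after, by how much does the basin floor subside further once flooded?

After flooding the water column is d + s deep. Its weight must equal the weight of mantle displaced by the extra subsidence s: (d + s) ρ_w = s ρ_m.
s = d ρ_w / (ρ_m − ρ_w) = 2030 m × 1.026/(3.215 − 1.026) = 951 m.

951 m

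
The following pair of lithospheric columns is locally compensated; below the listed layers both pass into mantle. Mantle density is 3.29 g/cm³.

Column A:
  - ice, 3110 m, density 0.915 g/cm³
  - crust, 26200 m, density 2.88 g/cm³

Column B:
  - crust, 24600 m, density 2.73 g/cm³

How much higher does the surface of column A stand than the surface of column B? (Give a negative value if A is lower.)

1320 m

For any compensation level in the mantle, the mantle terms cancel and isostasy reduces to e = (Σt_A − Σt_B) − (Σ(ρt)_A − Σ(ρt)_B) / ρ_m.
Σt_A = 29310 m; Σt_B = 24600 m; Σ(ρt)_A = 78301.65; Σ(ρt)_B = 67158 (in m·g/cm³).
e = (29310 − 24600) − (78301.65 − 67158) / 3.29 = 1320 m.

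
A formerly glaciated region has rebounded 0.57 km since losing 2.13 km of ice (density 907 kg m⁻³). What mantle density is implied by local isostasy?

3390 kg m⁻³

ρ_m = ρ_ice t / u = 907 × 2.13 km/0.57 km = 3390 kg m⁻³.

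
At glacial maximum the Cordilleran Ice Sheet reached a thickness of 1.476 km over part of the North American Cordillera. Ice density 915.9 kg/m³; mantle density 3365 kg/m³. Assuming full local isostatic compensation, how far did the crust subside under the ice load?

In Airy isostatic equilibrium: the ice load ρ_ice t is balanced by mantle displaced below, ρ_m s.
s = t ρ_ice / ρ_m = 1.476 km × 915.9/3365 = 0.402 km.

0.402 km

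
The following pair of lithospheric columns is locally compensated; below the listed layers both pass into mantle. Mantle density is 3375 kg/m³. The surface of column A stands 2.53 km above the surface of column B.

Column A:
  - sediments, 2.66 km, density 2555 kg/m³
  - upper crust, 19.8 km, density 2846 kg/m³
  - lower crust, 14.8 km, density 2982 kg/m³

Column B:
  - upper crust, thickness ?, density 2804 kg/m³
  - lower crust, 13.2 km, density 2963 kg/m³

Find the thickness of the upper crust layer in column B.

Take the compensation level at the base of the deeper column (depth z_c below the surface of column A) and equate Σ ρ_i t_i down to z_c; mantle fills any gap and the z_c terms cancel.
Column A: 2.66×2555 + 19.8×2846 + 14.8×2982 + (z_c − 37.26)×3375
Column B: 2.53×0 + x×2804 + 13.2×2963 + (z_c − 2.53 − 13.2 − x)×3375
The z_c×3375 term appears on both sides and cancels. Collect the known terms of each column as K = Σ(ρt)_known − 3375 × (depth of known layers): K_A = 107280.7 − 3375×37.26 = −18471.8; K_B = 39111.6 − 3375×(2.53 + 13.2) = −13977.15.
Balance: K_A = K_B − x×(3375 − 2804), so x = (K_B − K_A)/(3375 − 2804) = 4494.65/571 = 7.87 km.

7.87 km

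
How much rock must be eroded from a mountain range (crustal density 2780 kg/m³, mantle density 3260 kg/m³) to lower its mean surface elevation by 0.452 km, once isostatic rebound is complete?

3.07 km

Net drop Δ = e − u = e − e ρ_c/ρ_m = e (ρ_m − ρ_c)/ρ_m.
e = Δ ρ_m/(ρ_m − ρ_c) = 0.452 km × 3260/480 = 3.07 km.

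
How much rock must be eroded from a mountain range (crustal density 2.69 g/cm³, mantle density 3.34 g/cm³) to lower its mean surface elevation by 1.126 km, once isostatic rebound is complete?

5.79 km

Net drop Δ = e − u = e − e ρ_c/ρ_m = e (ρ_m − ρ_c)/ρ_m.
e = Δ ρ_m/(ρ_m − ρ_c) = 1.126 km × 3.34/0.65 = 5.79 km.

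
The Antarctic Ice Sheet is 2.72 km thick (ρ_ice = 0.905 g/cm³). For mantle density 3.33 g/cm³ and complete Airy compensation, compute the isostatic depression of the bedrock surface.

In Airy isostatic equilibrium: the ice load ρ_ice t is balanced by mantle displaced below, ρ_m s.
s = t ρ_ice / ρ_m = 2.72 km × 0.905/3.33 = 0.739 km.

0.739 km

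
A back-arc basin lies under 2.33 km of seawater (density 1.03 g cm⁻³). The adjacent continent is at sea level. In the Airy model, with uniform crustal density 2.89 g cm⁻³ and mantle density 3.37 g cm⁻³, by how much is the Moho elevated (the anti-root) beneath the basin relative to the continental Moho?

9.03 km

Balancing pressure at the compensation depth: replacing crust with seawater at the top is compensated by replacing crust with mantle at the base: d (ρ_c − ρ_w) = a (ρ_m − ρ_c).
a = d (ρ_c − ρ_w)/(ρ_m − ρ_c) = 2.33 km × 1.86/0.48 = 9.03 km.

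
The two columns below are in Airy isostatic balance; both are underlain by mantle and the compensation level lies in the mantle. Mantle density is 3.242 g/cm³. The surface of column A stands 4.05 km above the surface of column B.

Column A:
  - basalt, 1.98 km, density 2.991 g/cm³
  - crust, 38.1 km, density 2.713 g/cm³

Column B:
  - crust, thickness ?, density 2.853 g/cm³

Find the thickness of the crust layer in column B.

19.3 km

Take the compensation level at the base of the deeper column (depth z_c below the surface of column A) and equate Σ ρ_i t_i down to z_c; mantle fills any gap and the z_c terms cancel.
Column A: 1.98×2.991 + 38.1×2.713 + (z_c − 40.08)×3.242
Column B: 4.05×0 + x×2.853 + (z_c − 4.05 − 0 − x)×3.242
The z_c×3.242 term appears on both sides and cancels. Collect the known terms of each column as K = Σ(ρt)_known − 3.242 × (depth of known layers): K_A = 109.28748 − 3.242×40.08 = −20.65188; K_B = 0 − 3.242×(4.05 + 0) = −13.1301.
Balance: K_A = K_B − x×(3.242 − 2.853), so x = (K_B − K_A)/(3.242 − 2.853) = 7.52178/0.389 = 19.3 km.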